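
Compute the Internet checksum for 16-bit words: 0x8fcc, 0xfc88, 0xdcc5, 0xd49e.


Sum all words (with carry folding):
+ 0x8fcc = 0x8fcc
+ 0xfc88 = 0x8c55
+ 0xdcc5 = 0x691b
+ 0xd49e = 0x3dba
One's complement: ~0x3dba
Checksum = 0xc245


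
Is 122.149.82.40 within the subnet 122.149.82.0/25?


Subnet network: 122.149.82.0
Test IP AND mask: 122.149.82.0
Yes, 122.149.82.40 is in 122.149.82.0/25


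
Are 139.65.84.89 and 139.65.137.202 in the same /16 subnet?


Mask: 255.255.0.0
139.65.84.89 AND mask = 139.65.0.0
139.65.137.202 AND mask = 139.65.0.0
Yes, same subnet (139.65.0.0)


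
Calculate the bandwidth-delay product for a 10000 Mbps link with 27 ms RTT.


BDP = bandwidth * RTT
= 10000 Mbps * 27 ms
= 10000 * 1e6 * 27 / 1000 bits
= 270000000 bits
= 33750000 bytes
= 32958.9844 KB
BDP = 270000000 bits (33750000 bytes)


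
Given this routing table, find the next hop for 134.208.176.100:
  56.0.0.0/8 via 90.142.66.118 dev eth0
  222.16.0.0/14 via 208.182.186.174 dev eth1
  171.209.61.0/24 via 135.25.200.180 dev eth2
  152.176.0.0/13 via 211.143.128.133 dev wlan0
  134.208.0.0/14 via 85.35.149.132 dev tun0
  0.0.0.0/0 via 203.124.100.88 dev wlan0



Longest prefix match for 134.208.176.100:
  /8 56.0.0.0: no
  /14 222.16.0.0: no
  /24 171.209.61.0: no
  /13 152.176.0.0: no
  /14 134.208.0.0: MATCH
  /0 0.0.0.0: MATCH
Selected: next-hop 85.35.149.132 via tun0 (matched /14)


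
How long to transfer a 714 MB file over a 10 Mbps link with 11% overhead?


Effective throughput = 10 * (1 - 11/100) = 8.9 Mbps
File size in Mb = 714 * 8 = 5712 Mb
Time = 5712 / 8.9
Time = 641.7978 seconds


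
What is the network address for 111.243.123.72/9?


IP:   01101111.11110011.01111011.01001000
Mask: 11111111.10000000.00000000.00000000
AND operation:
Net:  01101111.10000000.00000000.00000000
Network: 111.128.0.0/9


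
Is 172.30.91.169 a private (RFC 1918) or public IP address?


RFC 1918 private ranges:
  10.0.0.0/8 (10.0.0.0 - 10.255.255.255)
  172.16.0.0/12 (172.16.0.0 - 172.31.255.255)
  192.168.0.0/16 (192.168.0.0 - 192.168.255.255)
Private (in 172.16.0.0/12)


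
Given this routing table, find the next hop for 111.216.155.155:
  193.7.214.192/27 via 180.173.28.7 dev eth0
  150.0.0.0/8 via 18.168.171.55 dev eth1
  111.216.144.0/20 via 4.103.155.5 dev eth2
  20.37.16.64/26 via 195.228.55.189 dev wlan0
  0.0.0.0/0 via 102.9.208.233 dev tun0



Longest prefix match for 111.216.155.155:
  /27 193.7.214.192: no
  /8 150.0.0.0: no
  /20 111.216.144.0: MATCH
  /26 20.37.16.64: no
  /0 0.0.0.0: MATCH
Selected: next-hop 4.103.155.5 via eth2 (matched /20)


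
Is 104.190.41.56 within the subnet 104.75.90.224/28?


Subnet network: 104.75.90.224
Test IP AND mask: 104.190.41.48
No, 104.190.41.56 is not in 104.75.90.224/28


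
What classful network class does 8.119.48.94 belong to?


First octet: 8
Binary: 00001000
0xxxxxxx -> Class A (1-126)
Class A, default mask 255.0.0.0 (/8)


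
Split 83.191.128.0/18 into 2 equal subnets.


New prefix = 18 + 1 = 19
Each subnet has 8192 addresses
  83.191.128.0/19
  83.191.160.0/19
Subnets: 83.191.128.0/19, 83.191.160.0/19


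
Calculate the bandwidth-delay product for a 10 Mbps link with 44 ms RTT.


BDP = bandwidth * RTT
= 10 Mbps * 44 ms
= 10 * 1e6 * 44 / 1000 bits
= 440000 bits
= 55000 bytes
= 53.7109 KB
BDP = 440000 bits (55000 bytes)


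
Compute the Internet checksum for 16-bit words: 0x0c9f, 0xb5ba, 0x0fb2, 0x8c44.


Sum all words (with carry folding):
+ 0x0c9f = 0x0c9f
+ 0xb5ba = 0xc259
+ 0x0fb2 = 0xd20b
+ 0x8c44 = 0x5e50
One's complement: ~0x5e50
Checksum = 0xa1af


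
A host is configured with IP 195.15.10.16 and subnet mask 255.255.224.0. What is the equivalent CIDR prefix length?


Binary: 11111111.11111111.11100000.00000000
Count leading 1s
Prefix: /19


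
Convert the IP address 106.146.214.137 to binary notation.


106 = 01101010
146 = 10010010
214 = 11010110
137 = 10001001
Binary: 01101010.10010010.11010110.10001001


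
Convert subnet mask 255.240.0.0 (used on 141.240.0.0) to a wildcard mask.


Subnet mask: 255.240.0.0
Wildcard = 255.255.255.255 - subnet mask
255 - 255 = 0
255 - 240 = 15
255 - 0 = 255
255 - 0 = 255
Wildcard: 0.15.255.255


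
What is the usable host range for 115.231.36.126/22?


Network: 115.231.36.0
Broadcast: 115.231.39.255
First usable = network + 1
Last usable = broadcast - 1
Range: 115.231.36.1 to 115.231.39.254


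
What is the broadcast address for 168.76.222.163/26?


Network: 168.76.222.128/26
Host bits = 6
Set all host bits to 1:
Broadcast: 168.76.222.191


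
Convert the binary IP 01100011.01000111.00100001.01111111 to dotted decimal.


01100011 = 99
01000111 = 71
00100001 = 33
01111111 = 127
IP: 99.71.33.127


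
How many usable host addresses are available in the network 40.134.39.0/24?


Host bits = 32 - 24 = 8
Total addresses = 2^8 = 256
Usable = total - 2 (network and broadcast)
Usable hosts: 254


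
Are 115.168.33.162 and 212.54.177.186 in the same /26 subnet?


Mask: 255.255.255.192
115.168.33.162 AND mask = 115.168.33.128
212.54.177.186 AND mask = 212.54.177.128
No, different subnets (115.168.33.128 vs 212.54.177.128)


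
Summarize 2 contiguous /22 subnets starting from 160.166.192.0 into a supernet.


Original prefix: /22
Number of subnets: 2 = 2^1
New prefix = 22 - 1 = 21
Supernet: 160.166.192.0/21


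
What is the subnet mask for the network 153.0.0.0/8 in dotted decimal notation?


/8 means 8 network bits, 24 host bits
Binary: 11111111000000000000000000000000
Mask: 255.0.0.0


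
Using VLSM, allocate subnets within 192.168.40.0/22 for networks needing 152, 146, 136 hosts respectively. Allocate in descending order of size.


152 hosts -> /24 (254 usable): 192.168.40.0/24
146 hosts -> /24 (254 usable): 192.168.41.0/24
136 hosts -> /24 (254 usable): 192.168.42.0/24
Allocation: 192.168.40.0/24 (152 hosts, 254 usable); 192.168.41.0/24 (146 hosts, 254 usable); 192.168.42.0/24 (136 hosts, 254 usable)


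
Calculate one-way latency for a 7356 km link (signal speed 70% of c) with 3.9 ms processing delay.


Speed = 0.7 * 3e5 km/s = 210000 km/s
Propagation delay = 7356 / 210000 = 0.035 s = 35.0286 ms
Processing delay = 3.9 ms
Total one-way latency = 38.9286 ms


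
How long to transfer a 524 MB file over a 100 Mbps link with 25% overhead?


Effective throughput = 100 * (1 - 25/100) = 75 Mbps
File size in Mb = 524 * 8 = 4192 Mb
Time = 4192 / 75
Time = 55.8933 seconds


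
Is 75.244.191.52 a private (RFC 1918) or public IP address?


RFC 1918 private ranges:
  10.0.0.0/8 (10.0.0.0 - 10.255.255.255)
  172.16.0.0/12 (172.16.0.0 - 172.31.255.255)
  192.168.0.0/16 (192.168.0.0 - 192.168.255.255)
Public (not in any RFC 1918 range)


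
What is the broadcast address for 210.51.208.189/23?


Network: 210.51.208.0/23
Host bits = 9
Set all host bits to 1:
Broadcast: 210.51.209.255


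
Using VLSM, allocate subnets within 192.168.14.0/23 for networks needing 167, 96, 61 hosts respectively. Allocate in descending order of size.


167 hosts -> /24 (254 usable): 192.168.14.0/24
96 hosts -> /25 (126 usable): 192.168.15.0/25
61 hosts -> /26 (62 usable): 192.168.15.128/26
Allocation: 192.168.14.0/24 (167 hosts, 254 usable); 192.168.15.0/25 (96 hosts, 126 usable); 192.168.15.128/26 (61 hosts, 62 usable)


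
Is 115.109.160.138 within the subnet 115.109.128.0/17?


Subnet network: 115.109.128.0
Test IP AND mask: 115.109.128.0
Yes, 115.109.160.138 is in 115.109.128.0/17


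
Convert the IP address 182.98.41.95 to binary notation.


182 = 10110110
98 = 01100010
41 = 00101001
95 = 01011111
Binary: 10110110.01100010.00101001.01011111


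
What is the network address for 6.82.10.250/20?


IP:   00000110.01010010.00001010.11111010
Mask: 11111111.11111111.11110000.00000000
AND operation:
Net:  00000110.01010010.00000000.00000000
Network: 6.82.0.0/20


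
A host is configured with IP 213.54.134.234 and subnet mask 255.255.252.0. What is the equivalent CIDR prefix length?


Binary: 11111111.11111111.11111100.00000000
Count leading 1s
Prefix: /22


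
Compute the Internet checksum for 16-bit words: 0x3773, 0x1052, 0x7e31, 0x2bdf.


Sum all words (with carry folding):
+ 0x3773 = 0x3773
+ 0x1052 = 0x47c5
+ 0x7e31 = 0xc5f6
+ 0x2bdf = 0xf1d5
One's complement: ~0xf1d5
Checksum = 0x0e2a


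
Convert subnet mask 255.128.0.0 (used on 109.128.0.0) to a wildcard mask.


Subnet mask: 255.128.0.0
Wildcard = 255.255.255.255 - subnet mask
255 - 255 = 0
255 - 128 = 127
255 - 0 = 255
255 - 0 = 255
Wildcard: 0.127.255.255


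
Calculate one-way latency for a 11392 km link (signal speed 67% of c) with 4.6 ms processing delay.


Speed = 0.67 * 3e5 km/s = 201000 km/s
Propagation delay = 11392 / 201000 = 0.0567 s = 56.6766 ms
Processing delay = 4.6 ms
Total one-way latency = 61.2766 ms


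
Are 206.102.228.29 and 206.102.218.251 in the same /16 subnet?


Mask: 255.255.0.0
206.102.228.29 AND mask = 206.102.0.0
206.102.218.251 AND mask = 206.102.0.0
Yes, same subnet (206.102.0.0)


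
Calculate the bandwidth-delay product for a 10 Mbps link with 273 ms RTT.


BDP = bandwidth * RTT
= 10 Mbps * 273 ms
= 10 * 1e6 * 273 / 1000 bits
= 2730000 bits
= 341250 bytes
= 333.252 KB
BDP = 2730000 bits (341250 bytes)


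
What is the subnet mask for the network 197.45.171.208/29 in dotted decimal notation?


/29 means 29 network bits, 3 host bits
Binary: 11111111111111111111111111111000
Mask: 255.255.255.248


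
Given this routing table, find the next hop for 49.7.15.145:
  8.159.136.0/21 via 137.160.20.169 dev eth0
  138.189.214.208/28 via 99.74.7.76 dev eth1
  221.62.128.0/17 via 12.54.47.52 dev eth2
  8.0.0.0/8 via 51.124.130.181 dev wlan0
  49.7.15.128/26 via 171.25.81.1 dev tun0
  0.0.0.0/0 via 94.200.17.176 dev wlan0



Longest prefix match for 49.7.15.145:
  /21 8.159.136.0: no
  /28 138.189.214.208: no
  /17 221.62.128.0: no
  /8 8.0.0.0: no
  /26 49.7.15.128: MATCH
  /0 0.0.0.0: MATCH
Selected: next-hop 171.25.81.1 via tun0 (matched /26)


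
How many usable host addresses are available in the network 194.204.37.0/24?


Host bits = 32 - 24 = 8
Total addresses = 2^8 = 256
Usable = total - 2 (network and broadcast)
Usable hosts: 254


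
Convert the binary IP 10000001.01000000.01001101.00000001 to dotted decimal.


10000001 = 129
01000000 = 64
01001101 = 77
00000001 = 1
IP: 129.64.77.1


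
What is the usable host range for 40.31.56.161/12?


Network: 40.16.0.0
Broadcast: 40.31.255.255
First usable = network + 1
Last usable = broadcast - 1
Range: 40.16.0.1 to 40.31.255.254


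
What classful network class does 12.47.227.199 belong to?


First octet: 12
Binary: 00001100
0xxxxxxx -> Class A (1-126)
Class A, default mask 255.0.0.0 (/8)


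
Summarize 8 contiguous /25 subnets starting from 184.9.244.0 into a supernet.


Original prefix: /25
Number of subnets: 8 = 2^3
New prefix = 25 - 3 = 22
Supernet: 184.9.244.0/22


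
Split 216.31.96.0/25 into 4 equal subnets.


New prefix = 25 + 2 = 27
Each subnet has 32 addresses
  216.31.96.0/27
  216.31.96.32/27
  216.31.96.64/27
  216.31.96.96/27
Subnets: 216.31.96.0/27, 216.31.96.32/27, 216.31.96.64/27, 216.31.96.96/27


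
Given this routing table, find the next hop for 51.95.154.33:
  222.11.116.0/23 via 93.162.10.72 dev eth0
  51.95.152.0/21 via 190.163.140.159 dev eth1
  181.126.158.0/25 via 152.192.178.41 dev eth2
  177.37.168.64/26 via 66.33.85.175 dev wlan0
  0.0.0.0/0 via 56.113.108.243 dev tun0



Longest prefix match for 51.95.154.33:
  /23 222.11.116.0: no
  /21 51.95.152.0: MATCH
  /25 181.126.158.0: no
  /26 177.37.168.64: no
  /0 0.0.0.0: MATCH
Selected: next-hop 190.163.140.159 via eth1 (matched /21)


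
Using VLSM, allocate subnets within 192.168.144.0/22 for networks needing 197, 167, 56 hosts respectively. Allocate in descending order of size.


197 hosts -> /24 (254 usable): 192.168.144.0/24
167 hosts -> /24 (254 usable): 192.168.145.0/24
56 hosts -> /26 (62 usable): 192.168.146.0/26
Allocation: 192.168.144.0/24 (197 hosts, 254 usable); 192.168.145.0/24 (167 hosts, 254 usable); 192.168.146.0/26 (56 hosts, 62 usable)


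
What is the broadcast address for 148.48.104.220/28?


Network: 148.48.104.208/28
Host bits = 4
Set all host bits to 1:
Broadcast: 148.48.104.223


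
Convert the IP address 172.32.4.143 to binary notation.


172 = 10101100
32 = 00100000
4 = 00000100
143 = 10001111
Binary: 10101100.00100000.00000100.10001111


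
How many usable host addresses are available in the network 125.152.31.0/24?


Host bits = 32 - 24 = 8
Total addresses = 2^8 = 256
Usable = total - 2 (network and broadcast)
Usable hosts: 254


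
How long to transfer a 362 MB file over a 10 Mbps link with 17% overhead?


Effective throughput = 10 * (1 - 17/100) = 8.3 Mbps
File size in Mb = 362 * 8 = 2896 Mb
Time = 2896 / 8.3
Time = 348.9157 seconds


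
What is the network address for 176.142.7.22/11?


IP:   10110000.10001110.00000111.00010110
Mask: 11111111.11100000.00000000.00000000
AND operation:
Net:  10110000.10000000.00000000.00000000
Network: 176.128.0.0/11


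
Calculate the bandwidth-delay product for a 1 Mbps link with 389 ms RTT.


BDP = bandwidth * RTT
= 1 Mbps * 389 ms
= 1 * 1e6 * 389 / 1000 bits
= 389000 bits
= 48625 bytes
= 47.4854 KB
BDP = 389000 bits (48625 bytes)


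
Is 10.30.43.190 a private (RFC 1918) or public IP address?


RFC 1918 private ranges:
  10.0.0.0/8 (10.0.0.0 - 10.255.255.255)
  172.16.0.0/12 (172.16.0.0 - 172.31.255.255)
  192.168.0.0/16 (192.168.0.0 - 192.168.255.255)
Private (in 10.0.0.0/8)


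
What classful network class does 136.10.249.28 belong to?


First octet: 136
Binary: 10001000
10xxxxxx -> Class B (128-191)
Class B, default mask 255.255.0.0 (/16)


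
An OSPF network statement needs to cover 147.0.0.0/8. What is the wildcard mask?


Subnet mask: 255.0.0.0
Wildcard = 255.255.255.255 - subnet mask
255 - 255 = 0
255 - 0 = 255
255 - 0 = 255
255 - 0 = 255
Wildcard: 0.255.255.255


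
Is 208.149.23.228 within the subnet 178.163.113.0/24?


Subnet network: 178.163.113.0
Test IP AND mask: 208.149.23.0
No, 208.149.23.228 is not in 178.163.113.0/24


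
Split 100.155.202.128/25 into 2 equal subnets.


New prefix = 25 + 1 = 26
Each subnet has 64 addresses
  100.155.202.128/26
  100.155.202.192/26
Subnets: 100.155.202.128/26, 100.155.202.192/26


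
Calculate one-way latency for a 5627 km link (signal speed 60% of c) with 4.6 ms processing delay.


Speed = 0.6 * 3e5 km/s = 180000 km/s
Propagation delay = 5627 / 180000 = 0.0313 s = 31.2611 ms
Processing delay = 4.6 ms
Total one-way latency = 35.8611 ms


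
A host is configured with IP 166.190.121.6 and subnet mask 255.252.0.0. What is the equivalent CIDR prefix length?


Binary: 11111111.11111100.00000000.00000000
Count leading 1s
Prefix: /14


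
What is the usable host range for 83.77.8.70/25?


Network: 83.77.8.0
Broadcast: 83.77.8.127
First usable = network + 1
Last usable = broadcast - 1
Range: 83.77.8.1 to 83.77.8.126


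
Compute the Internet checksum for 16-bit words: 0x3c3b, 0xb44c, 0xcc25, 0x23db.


Sum all words (with carry folding):
+ 0x3c3b = 0x3c3b
+ 0xb44c = 0xf087
+ 0xcc25 = 0xbcad
+ 0x23db = 0xe088
One's complement: ~0xe088
Checksum = 0x1f77


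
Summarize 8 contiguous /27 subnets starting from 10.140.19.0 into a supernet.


Original prefix: /27
Number of subnets: 8 = 2^3
New prefix = 27 - 3 = 24
Supernet: 10.140.19.0/24


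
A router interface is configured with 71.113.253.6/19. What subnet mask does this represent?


/19 means 19 network bits, 13 host bits
Binary: 11111111111111111110000000000000
Mask: 255.255.224.0


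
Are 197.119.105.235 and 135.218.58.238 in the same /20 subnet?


Mask: 255.255.240.0
197.119.105.235 AND mask = 197.119.96.0
135.218.58.238 AND mask = 135.218.48.0
No, different subnets (197.119.96.0 vs 135.218.48.0)


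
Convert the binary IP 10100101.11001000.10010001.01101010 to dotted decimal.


10100101 = 165
11001000 = 200
10010001 = 145
01101010 = 106
IP: 165.200.145.106


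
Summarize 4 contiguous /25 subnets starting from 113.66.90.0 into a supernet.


Original prefix: /25
Number of subnets: 4 = 2^2
New prefix = 25 - 2 = 23
Supernet: 113.66.90.0/23


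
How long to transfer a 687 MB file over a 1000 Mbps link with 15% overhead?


Effective throughput = 1000 * (1 - 15/100) = 850 Mbps
File size in Mb = 687 * 8 = 5496 Mb
Time = 5496 / 850
Time = 6.4659 seconds


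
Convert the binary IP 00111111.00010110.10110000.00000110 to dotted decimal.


00111111 = 63
00010110 = 22
10110000 = 176
00000110 = 6
IP: 63.22.176.6


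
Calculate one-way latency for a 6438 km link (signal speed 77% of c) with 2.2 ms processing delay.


Speed = 0.77 * 3e5 km/s = 231000 km/s
Propagation delay = 6438 / 231000 = 0.0279 s = 27.8701 ms
Processing delay = 2.2 ms
Total one-way latency = 30.0701 ms


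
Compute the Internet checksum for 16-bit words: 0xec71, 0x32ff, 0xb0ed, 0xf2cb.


Sum all words (with carry folding):
+ 0xec71 = 0xec71
+ 0x32ff = 0x1f71
+ 0xb0ed = 0xd05e
+ 0xf2cb = 0xc32a
One's complement: ~0xc32a
Checksum = 0x3cd5


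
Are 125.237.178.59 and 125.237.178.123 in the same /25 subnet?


Mask: 255.255.255.128
125.237.178.59 AND mask = 125.237.178.0
125.237.178.123 AND mask = 125.237.178.0
Yes, same subnet (125.237.178.0)


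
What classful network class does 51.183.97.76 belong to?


First octet: 51
Binary: 00110011
0xxxxxxx -> Class A (1-126)
Class A, default mask 255.0.0.0 (/8)


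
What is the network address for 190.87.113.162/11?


IP:   10111110.01010111.01110001.10100010
Mask: 11111111.11100000.00000000.00000000
AND operation:
Net:  10111110.01000000.00000000.00000000
Network: 190.64.0.0/11


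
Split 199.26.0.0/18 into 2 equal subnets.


New prefix = 18 + 1 = 19
Each subnet has 8192 addresses
  199.26.0.0/19
  199.26.32.0/19
Subnets: 199.26.0.0/19, 199.26.32.0/19


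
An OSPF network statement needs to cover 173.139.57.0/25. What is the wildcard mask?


Subnet mask: 255.255.255.128
Wildcard = 255.255.255.255 - subnet mask
255 - 255 = 0
255 - 255 = 0
255 - 255 = 0
255 - 128 = 127
Wildcard: 0.0.0.127


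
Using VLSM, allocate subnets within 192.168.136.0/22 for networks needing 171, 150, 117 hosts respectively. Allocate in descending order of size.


171 hosts -> /24 (254 usable): 192.168.136.0/24
150 hosts -> /24 (254 usable): 192.168.137.0/24
117 hosts -> /25 (126 usable): 192.168.138.0/25
Allocation: 192.168.136.0/24 (171 hosts, 254 usable); 192.168.137.0/24 (150 hosts, 254 usable); 192.168.138.0/25 (117 hosts, 126 usable)


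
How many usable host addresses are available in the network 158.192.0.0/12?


Host bits = 32 - 12 = 20
Total addresses = 2^20 = 1048576
Usable = total - 2 (network and broadcast)
Usable hosts: 1048574


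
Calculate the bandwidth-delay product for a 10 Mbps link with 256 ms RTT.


BDP = bandwidth * RTT
= 10 Mbps * 256 ms
= 10 * 1e6 * 256 / 1000 bits
= 2560000 bits
= 320000 bytes
= 312.5 KB
BDP = 2560000 bits (320000 bytes)


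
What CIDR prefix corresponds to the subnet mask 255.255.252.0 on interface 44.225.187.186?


Binary: 11111111.11111111.11111100.00000000
Count leading 1s
Prefix: /22


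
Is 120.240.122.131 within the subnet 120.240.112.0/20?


Subnet network: 120.240.112.0
Test IP AND mask: 120.240.112.0
Yes, 120.240.122.131 is in 120.240.112.0/20


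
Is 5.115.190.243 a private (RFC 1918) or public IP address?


RFC 1918 private ranges:
  10.0.0.0/8 (10.0.0.0 - 10.255.255.255)
  172.16.0.0/12 (172.16.0.0 - 172.31.255.255)
  192.168.0.0/16 (192.168.0.0 - 192.168.255.255)
Public (not in any RFC 1918 range)


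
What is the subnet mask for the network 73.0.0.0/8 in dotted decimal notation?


/8 means 8 network bits, 24 host bits
Binary: 11111111000000000000000000000000
Mask: 255.0.0.0


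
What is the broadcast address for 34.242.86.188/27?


Network: 34.242.86.160/27
Host bits = 5
Set all host bits to 1:
Broadcast: 34.242.86.191


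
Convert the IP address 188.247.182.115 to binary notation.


188 = 10111100
247 = 11110111
182 = 10110110
115 = 01110011
Binary: 10111100.11110111.10110110.01110011


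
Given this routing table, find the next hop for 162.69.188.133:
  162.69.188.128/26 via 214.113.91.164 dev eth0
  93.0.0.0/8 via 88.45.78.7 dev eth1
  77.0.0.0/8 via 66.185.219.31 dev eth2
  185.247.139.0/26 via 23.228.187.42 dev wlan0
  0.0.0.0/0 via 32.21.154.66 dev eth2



Longest prefix match for 162.69.188.133:
  /26 162.69.188.128: MATCH
  /8 93.0.0.0: no
  /8 77.0.0.0: no
  /26 185.247.139.0: no
  /0 0.0.0.0: MATCH
Selected: next-hop 214.113.91.164 via eth0 (matched /26)


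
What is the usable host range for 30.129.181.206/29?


Network: 30.129.181.200
Broadcast: 30.129.181.207
First usable = network + 1
Last usable = broadcast - 1
Range: 30.129.181.201 to 30.129.181.206


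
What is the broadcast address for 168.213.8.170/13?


Network: 168.208.0.0/13
Host bits = 19
Set all host bits to 1:
Broadcast: 168.215.255.255


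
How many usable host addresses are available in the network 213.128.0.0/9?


Host bits = 32 - 9 = 23
Total addresses = 2^23 = 8388608
Usable = total - 2 (network and broadcast)
Usable hosts: 8388606


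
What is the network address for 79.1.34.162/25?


IP:   01001111.00000001.00100010.10100010
Mask: 11111111.11111111.11111111.10000000
AND operation:
Net:  01001111.00000001.00100010.10000000
Network: 79.1.34.128/25


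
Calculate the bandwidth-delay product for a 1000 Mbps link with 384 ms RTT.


BDP = bandwidth * RTT
= 1000 Mbps * 384 ms
= 1000 * 1e6 * 384 / 1000 bits
= 384000000 bits
= 48000000 bytes
= 46875 KB
BDP = 384000000 bits (48000000 bytes)


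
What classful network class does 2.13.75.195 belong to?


First octet: 2
Binary: 00000010
0xxxxxxx -> Class A (1-126)
Class A, default mask 255.0.0.0 (/8)


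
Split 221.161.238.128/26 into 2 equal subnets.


New prefix = 26 + 1 = 27
Each subnet has 32 addresses
  221.161.238.128/27
  221.161.238.160/27
Subnets: 221.161.238.128/27, 221.161.238.160/27


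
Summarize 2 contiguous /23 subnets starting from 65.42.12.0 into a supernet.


Original prefix: /23
Number of subnets: 2 = 2^1
New prefix = 23 - 1 = 22
Supernet: 65.42.12.0/22


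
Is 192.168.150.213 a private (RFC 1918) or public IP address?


RFC 1918 private ranges:
  10.0.0.0/8 (10.0.0.0 - 10.255.255.255)
  172.16.0.0/12 (172.16.0.0 - 172.31.255.255)
  192.168.0.0/16 (192.168.0.0 - 192.168.255.255)
Private (in 192.168.0.0/16)


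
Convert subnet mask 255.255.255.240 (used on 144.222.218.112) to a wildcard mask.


Subnet mask: 255.255.255.240
Wildcard = 255.255.255.255 - subnet mask
255 - 255 = 0
255 - 255 = 0
255 - 255 = 0
255 - 240 = 15
Wildcard: 0.0.0.15


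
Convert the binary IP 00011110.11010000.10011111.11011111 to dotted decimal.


00011110 = 30
11010000 = 208
10011111 = 159
11011111 = 223
IP: 30.208.159.223


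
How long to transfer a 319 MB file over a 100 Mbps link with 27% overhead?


Effective throughput = 100 * (1 - 27/100) = 73 Mbps
File size in Mb = 319 * 8 = 2552 Mb
Time = 2552 / 73
Time = 34.9589 seconds


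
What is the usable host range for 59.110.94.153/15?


Network: 59.110.0.0
Broadcast: 59.111.255.255
First usable = network + 1
Last usable = broadcast - 1
Range: 59.110.0.1 to 59.111.255.254


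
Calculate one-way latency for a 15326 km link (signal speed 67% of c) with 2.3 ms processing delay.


Speed = 0.67 * 3e5 km/s = 201000 km/s
Propagation delay = 15326 / 201000 = 0.0762 s = 76.2488 ms
Processing delay = 2.3 ms
Total one-way latency = 78.5488 ms


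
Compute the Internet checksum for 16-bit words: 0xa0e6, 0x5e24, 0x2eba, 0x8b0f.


Sum all words (with carry folding):
+ 0xa0e6 = 0xa0e6
+ 0x5e24 = 0xff0a
+ 0x2eba = 0x2dc5
+ 0x8b0f = 0xb8d4
One's complement: ~0xb8d4
Checksum = 0x472b


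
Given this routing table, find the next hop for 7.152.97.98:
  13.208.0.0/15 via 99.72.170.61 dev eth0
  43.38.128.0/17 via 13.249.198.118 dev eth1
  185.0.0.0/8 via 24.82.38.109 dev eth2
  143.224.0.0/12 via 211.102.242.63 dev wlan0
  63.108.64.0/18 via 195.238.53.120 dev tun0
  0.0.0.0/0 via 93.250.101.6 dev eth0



Longest prefix match for 7.152.97.98:
  /15 13.208.0.0: no
  /17 43.38.128.0: no
  /8 185.0.0.0: no
  /12 143.224.0.0: no
  /18 63.108.64.0: no
  /0 0.0.0.0: MATCH
Selected: next-hop 93.250.101.6 via eth0 (matched /0)


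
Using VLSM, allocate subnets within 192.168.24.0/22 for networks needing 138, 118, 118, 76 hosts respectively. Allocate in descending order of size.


138 hosts -> /24 (254 usable): 192.168.24.0/24
118 hosts -> /25 (126 usable): 192.168.25.0/25
118 hosts -> /25 (126 usable): 192.168.25.128/25
76 hosts -> /25 (126 usable): 192.168.26.0/25
Allocation: 192.168.24.0/24 (138 hosts, 254 usable); 192.168.25.0/25 (118 hosts, 126 usable); 192.168.25.128/25 (118 hosts, 126 usable); 192.168.26.0/25 (76 hosts, 126 usable)


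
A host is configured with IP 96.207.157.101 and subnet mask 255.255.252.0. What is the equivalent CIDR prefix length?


Binary: 11111111.11111111.11111100.00000000
Count leading 1s
Prefix: /22


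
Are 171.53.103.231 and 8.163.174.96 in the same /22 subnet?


Mask: 255.255.252.0
171.53.103.231 AND mask = 171.53.100.0
8.163.174.96 AND mask = 8.163.172.0
No, different subnets (171.53.100.0 vs 8.163.172.0)


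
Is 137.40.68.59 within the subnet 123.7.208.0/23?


Subnet network: 123.7.208.0
Test IP AND mask: 137.40.68.0
No, 137.40.68.59 is not in 123.7.208.0/23


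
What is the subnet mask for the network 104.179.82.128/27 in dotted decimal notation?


/27 means 27 network bits, 5 host bits
Binary: 11111111111111111111111111100000
Mask: 255.255.255.224


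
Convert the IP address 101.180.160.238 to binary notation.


101 = 01100101
180 = 10110100
160 = 10100000
238 = 11101110
Binary: 01100101.10110100.10100000.11101110


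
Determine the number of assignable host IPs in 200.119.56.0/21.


Host bits = 32 - 21 = 11
Total addresses = 2^11 = 2048
Usable = total - 2 (network and broadcast)
Usable hosts: 2046


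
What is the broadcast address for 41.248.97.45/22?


Network: 41.248.96.0/22
Host bits = 10
Set all host bits to 1:
Broadcast: 41.248.99.255


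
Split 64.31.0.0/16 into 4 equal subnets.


New prefix = 16 + 2 = 18
Each subnet has 16384 addresses
  64.31.0.0/18
  64.31.64.0/18
  64.31.128.0/18
  64.31.192.0/18
Subnets: 64.31.0.0/18, 64.31.64.0/18, 64.31.128.0/18, 64.31.192.0/18


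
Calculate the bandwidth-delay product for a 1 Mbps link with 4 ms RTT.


BDP = bandwidth * RTT
= 1 Mbps * 4 ms
= 1 * 1e6 * 4 / 1000 bits
= 4000 bits
= 500 bytes
BDP = 4000 bits (500 bytes)


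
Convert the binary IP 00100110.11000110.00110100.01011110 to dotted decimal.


00100110 = 38
11000110 = 198
00110100 = 52
01011110 = 94
IP: 38.198.52.94


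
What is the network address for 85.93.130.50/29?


IP:   01010101.01011101.10000010.00110010
Mask: 11111111.11111111.11111111.11111000
AND operation:
Net:  01010101.01011101.10000010.00110000
Network: 85.93.130.48/29


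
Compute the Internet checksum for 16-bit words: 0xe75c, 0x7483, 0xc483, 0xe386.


Sum all words (with carry folding):
+ 0xe75c = 0xe75c
+ 0x7483 = 0x5be0
+ 0xc483 = 0x2064
+ 0xe386 = 0x03eb
One's complement: ~0x03eb
Checksum = 0xfc14


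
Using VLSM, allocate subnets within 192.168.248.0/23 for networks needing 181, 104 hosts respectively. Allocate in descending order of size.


181 hosts -> /24 (254 usable): 192.168.248.0/24
104 hosts -> /25 (126 usable): 192.168.249.0/25
Allocation: 192.168.248.0/24 (181 hosts, 254 usable); 192.168.249.0/25 (104 hosts, 126 usable)


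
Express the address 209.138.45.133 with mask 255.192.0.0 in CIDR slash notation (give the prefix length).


Binary: 11111111.11000000.00000000.00000000
Count leading 1s
Prefix: /10


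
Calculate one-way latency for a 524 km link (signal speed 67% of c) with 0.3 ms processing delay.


Speed = 0.67 * 3e5 km/s = 201000 km/s
Propagation delay = 524 / 201000 = 0.0026 s = 2.607 ms
Processing delay = 0.3 ms
Total one-way latency = 2.907 ms


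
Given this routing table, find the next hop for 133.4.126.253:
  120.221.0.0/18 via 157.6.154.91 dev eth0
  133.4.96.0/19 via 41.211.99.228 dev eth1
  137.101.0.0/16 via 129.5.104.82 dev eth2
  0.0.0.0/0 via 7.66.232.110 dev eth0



Longest prefix match for 133.4.126.253:
  /18 120.221.0.0: no
  /19 133.4.96.0: MATCH
  /16 137.101.0.0: no
  /0 0.0.0.0: MATCH
Selected: next-hop 41.211.99.228 via eth1 (matched /19)


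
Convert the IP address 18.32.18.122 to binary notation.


18 = 00010010
32 = 00100000
18 = 00010010
122 = 01111010
Binary: 00010010.00100000.00010010.01111010


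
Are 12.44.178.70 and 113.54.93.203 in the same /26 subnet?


Mask: 255.255.255.192
12.44.178.70 AND mask = 12.44.178.64
113.54.93.203 AND mask = 113.54.93.192
No, different subnets (12.44.178.64 vs 113.54.93.192)


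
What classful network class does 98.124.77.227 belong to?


First octet: 98
Binary: 01100010
0xxxxxxx -> Class A (1-126)
Class A, default mask 255.0.0.0 (/8)


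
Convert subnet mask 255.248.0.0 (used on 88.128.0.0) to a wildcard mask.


Subnet mask: 255.248.0.0
Wildcard = 255.255.255.255 - subnet mask
255 - 255 = 0
255 - 248 = 7
255 - 0 = 255
255 - 0 = 255
Wildcard: 0.7.255.255


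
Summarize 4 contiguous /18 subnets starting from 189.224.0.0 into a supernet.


Original prefix: /18
Number of subnets: 4 = 2^2
New prefix = 18 - 2 = 16
Supernet: 189.224.0.0/16


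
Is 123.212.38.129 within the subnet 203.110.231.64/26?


Subnet network: 203.110.231.64
Test IP AND mask: 123.212.38.128
No, 123.212.38.129 is not in 203.110.231.64/26


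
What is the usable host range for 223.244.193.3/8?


Network: 223.0.0.0
Broadcast: 223.255.255.255
First usable = network + 1
Last usable = broadcast - 1
Range: 223.0.0.1 to 223.255.255.254


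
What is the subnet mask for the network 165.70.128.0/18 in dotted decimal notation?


/18 means 18 network bits, 14 host bits
Binary: 11111111111111111100000000000000
Mask: 255.255.192.0


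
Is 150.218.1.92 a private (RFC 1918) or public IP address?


RFC 1918 private ranges:
  10.0.0.0/8 (10.0.0.0 - 10.255.255.255)
  172.16.0.0/12 (172.16.0.0 - 172.31.255.255)
  192.168.0.0/16 (192.168.0.0 - 192.168.255.255)
Public (not in any RFC 1918 range)


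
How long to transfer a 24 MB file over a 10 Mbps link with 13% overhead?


Effective throughput = 10 * (1 - 13/100) = 8.7 Mbps
File size in Mb = 24 * 8 = 192 Mb
Time = 192 / 8.7
Time = 22.069 seconds


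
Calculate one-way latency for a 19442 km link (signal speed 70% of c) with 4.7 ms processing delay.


Speed = 0.7 * 3e5 km/s = 210000 km/s
Propagation delay = 19442 / 210000 = 0.0926 s = 92.581 ms
Processing delay = 4.7 ms
Total one-way latency = 97.281 ms


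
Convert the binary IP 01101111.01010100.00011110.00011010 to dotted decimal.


01101111 = 111
01010100 = 84
00011110 = 30
00011010 = 26
IP: 111.84.30.26


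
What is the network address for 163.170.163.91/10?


IP:   10100011.10101010.10100011.01011011
Mask: 11111111.11000000.00000000.00000000
AND operation:
Net:  10100011.10000000.00000000.00000000
Network: 163.128.0.0/10


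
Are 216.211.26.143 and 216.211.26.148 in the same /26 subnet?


Mask: 255.255.255.192
216.211.26.143 AND mask = 216.211.26.128
216.211.26.148 AND mask = 216.211.26.128
Yes, same subnet (216.211.26.128)


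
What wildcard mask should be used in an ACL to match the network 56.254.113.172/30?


Subnet mask: 255.255.255.252
Wildcard = 255.255.255.255 - subnet mask
255 - 255 = 0
255 - 255 = 0
255 - 255 = 0
255 - 252 = 3
Wildcard: 0.0.0.3


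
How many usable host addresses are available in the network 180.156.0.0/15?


Host bits = 32 - 15 = 17
Total addresses = 2^17 = 131072
Usable = total - 2 (network and broadcast)
Usable hosts: 131070


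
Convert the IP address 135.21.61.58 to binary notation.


135 = 10000111
21 = 00010101
61 = 00111101
58 = 00111010
Binary: 10000111.00010101.00111101.00111010


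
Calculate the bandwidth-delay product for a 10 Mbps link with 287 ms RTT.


BDP = bandwidth * RTT
= 10 Mbps * 287 ms
= 10 * 1e6 * 287 / 1000 bits
= 2870000 bits
= 358750 bytes
= 350.3418 KB
BDP = 2870000 bits (358750 bytes)


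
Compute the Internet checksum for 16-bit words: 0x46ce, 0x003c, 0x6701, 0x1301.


Sum all words (with carry folding):
+ 0x46ce = 0x46ce
+ 0x003c = 0x470a
+ 0x6701 = 0xae0b
+ 0x1301 = 0xc10c
One's complement: ~0xc10c
Checksum = 0x3ef3


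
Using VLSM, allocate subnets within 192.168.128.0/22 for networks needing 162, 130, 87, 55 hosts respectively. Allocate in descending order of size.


162 hosts -> /24 (254 usable): 192.168.128.0/24
130 hosts -> /24 (254 usable): 192.168.129.0/24
87 hosts -> /25 (126 usable): 192.168.130.0/25
55 hosts -> /26 (62 usable): 192.168.130.128/26
Allocation: 192.168.128.0/24 (162 hosts, 254 usable); 192.168.129.0/24 (130 hosts, 254 usable); 192.168.130.0/25 (87 hosts, 126 usable); 192.168.130.128/26 (55 hosts, 62 usable)


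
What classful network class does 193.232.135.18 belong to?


First octet: 193
Binary: 11000001
110xxxxx -> Class C (192-223)
Class C, default mask 255.255.255.0 (/24)


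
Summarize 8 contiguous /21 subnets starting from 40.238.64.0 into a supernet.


Original prefix: /21
Number of subnets: 8 = 2^3
New prefix = 21 - 3 = 18
Supernet: 40.238.64.0/18


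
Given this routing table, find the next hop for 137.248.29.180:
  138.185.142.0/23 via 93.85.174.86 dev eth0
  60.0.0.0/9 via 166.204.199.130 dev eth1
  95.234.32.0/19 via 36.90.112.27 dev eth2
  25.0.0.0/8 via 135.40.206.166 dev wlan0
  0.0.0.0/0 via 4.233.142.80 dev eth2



Longest prefix match for 137.248.29.180:
  /23 138.185.142.0: no
  /9 60.0.0.0: no
  /19 95.234.32.0: no
  /8 25.0.0.0: no
  /0 0.0.0.0: MATCH
Selected: next-hop 4.233.142.80 via eth2 (matched /0)


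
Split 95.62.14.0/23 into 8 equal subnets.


New prefix = 23 + 3 = 26
Each subnet has 64 addresses
  95.62.14.0/26
  95.62.14.64/26
  95.62.14.128/26
  95.62.14.192/26
  95.62.15.0/26
  95.62.15.64/26
  95.62.15.128/26
  95.62.15.192/26
Subnets: 95.62.14.0/26, 95.62.14.64/26, 95.62.14.128/26, 95.62.14.192/26, 95.62.15.0/26, 95.62.15.64/26, 95.62.15.128/26, 95.62.15.192/26


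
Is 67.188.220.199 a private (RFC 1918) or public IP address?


RFC 1918 private ranges:
  10.0.0.0/8 (10.0.0.0 - 10.255.255.255)
  172.16.0.0/12 (172.16.0.0 - 172.31.255.255)
  192.168.0.0/16 (192.168.0.0 - 192.168.255.255)
Public (not in any RFC 1918 range)


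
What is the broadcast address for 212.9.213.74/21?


Network: 212.9.208.0/21
Host bits = 11
Set all host bits to 1:
Broadcast: 212.9.215.255


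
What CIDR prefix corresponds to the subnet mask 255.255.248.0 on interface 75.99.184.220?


Binary: 11111111.11111111.11111000.00000000
Count leading 1s
Prefix: /21


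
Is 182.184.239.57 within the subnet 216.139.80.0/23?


Subnet network: 216.139.80.0
Test IP AND mask: 182.184.238.0
No, 182.184.239.57 is not in 216.139.80.0/23


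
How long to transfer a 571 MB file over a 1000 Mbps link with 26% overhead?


Effective throughput = 1000 * (1 - 26/100) = 740 Mbps
File size in Mb = 571 * 8 = 4568 Mb
Time = 4568 / 740
Time = 6.173 seconds


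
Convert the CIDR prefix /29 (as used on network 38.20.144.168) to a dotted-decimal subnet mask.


/29 means 29 network bits, 3 host bits
Binary: 11111111111111111111111111111000
Mask: 255.255.255.248


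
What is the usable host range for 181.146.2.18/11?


Network: 181.128.0.0
Broadcast: 181.159.255.255
First usable = network + 1
Last usable = broadcast - 1
Range: 181.128.0.1 to 181.159.255.254


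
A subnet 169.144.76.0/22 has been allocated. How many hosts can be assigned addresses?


Host bits = 32 - 22 = 10
Total addresses = 2^10 = 1024
Usable = total - 2 (network and broadcast)
Usable hosts: 1022


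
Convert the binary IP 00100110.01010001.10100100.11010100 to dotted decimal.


00100110 = 38
01010001 = 81
10100100 = 164
11010100 = 212
IP: 38.81.164.212


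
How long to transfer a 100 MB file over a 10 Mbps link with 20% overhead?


Effective throughput = 10 * (1 - 20/100) = 8 Mbps
File size in Mb = 100 * 8 = 800 Mb
Time = 800 / 8
Time = 100 seconds


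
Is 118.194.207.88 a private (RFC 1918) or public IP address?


RFC 1918 private ranges:
  10.0.0.0/8 (10.0.0.0 - 10.255.255.255)
  172.16.0.0/12 (172.16.0.0 - 172.31.255.255)
  192.168.0.0/16 (192.168.0.0 - 192.168.255.255)
Public (not in any RFC 1918 range)


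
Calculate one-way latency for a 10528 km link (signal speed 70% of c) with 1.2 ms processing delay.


Speed = 0.7 * 3e5 km/s = 210000 km/s
Propagation delay = 10528 / 210000 = 0.0501 s = 50.1333 ms
Processing delay = 1.2 ms
Total one-way latency = 51.3333 ms


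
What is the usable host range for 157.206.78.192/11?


Network: 157.192.0.0
Broadcast: 157.223.255.255
First usable = network + 1
Last usable = broadcast - 1
Range: 157.192.0.1 to 157.223.255.254


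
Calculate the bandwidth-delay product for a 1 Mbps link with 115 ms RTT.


BDP = bandwidth * RTT
= 1 Mbps * 115 ms
= 1 * 1e6 * 115 / 1000 bits
= 115000 bits
= 14375 bytes
= 14.0381 KB
BDP = 115000 bits (14375 bytes)


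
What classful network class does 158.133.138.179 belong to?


First octet: 158
Binary: 10011110
10xxxxxx -> Class B (128-191)
Class B, default mask 255.255.0.0 (/16)


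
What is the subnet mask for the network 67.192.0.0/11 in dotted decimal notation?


/11 means 11 network bits, 21 host bits
Binary: 11111111111000000000000000000000
Mask: 255.224.0.0


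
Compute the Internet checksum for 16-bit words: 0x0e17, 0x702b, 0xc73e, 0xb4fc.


Sum all words (with carry folding):
+ 0x0e17 = 0x0e17
+ 0x702b = 0x7e42
+ 0xc73e = 0x4581
+ 0xb4fc = 0xfa7d
One's complement: ~0xfa7d
Checksum = 0x0582


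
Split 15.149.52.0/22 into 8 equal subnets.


New prefix = 22 + 3 = 25
Each subnet has 128 addresses
  15.149.52.0/25
  15.149.52.128/25
  15.149.53.0/25
  15.149.53.128/25
  15.149.54.0/25
  15.149.54.128/25
  15.149.55.0/25
  15.149.55.128/25
Subnets: 15.149.52.0/25, 15.149.52.128/25, 15.149.53.0/25, 15.149.53.128/25, 15.149.54.0/25, 15.149.54.128/25, 15.149.55.0/25, 15.149.55.128/25


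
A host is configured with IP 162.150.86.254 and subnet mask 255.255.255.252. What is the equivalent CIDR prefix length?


Binary: 11111111.11111111.11111111.11111100
Count leading 1s
Prefix: /30


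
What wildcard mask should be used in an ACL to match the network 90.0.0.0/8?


Subnet mask: 255.0.0.0
Wildcard = 255.255.255.255 - subnet mask
255 - 255 = 0
255 - 0 = 255
255 - 0 = 255
255 - 0 = 255
Wildcard: 0.255.255.255


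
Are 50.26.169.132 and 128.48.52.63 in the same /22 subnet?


Mask: 255.255.252.0
50.26.169.132 AND mask = 50.26.168.0
128.48.52.63 AND mask = 128.48.52.0
No, different subnets (50.26.168.0 vs 128.48.52.0)


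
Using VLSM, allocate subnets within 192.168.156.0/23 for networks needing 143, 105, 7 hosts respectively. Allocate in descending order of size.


143 hosts -> /24 (254 usable): 192.168.156.0/24
105 hosts -> /25 (126 usable): 192.168.157.0/25
7 hosts -> /28 (14 usable): 192.168.157.128/28
Allocation: 192.168.156.0/24 (143 hosts, 254 usable); 192.168.157.0/25 (105 hosts, 126 usable); 192.168.157.128/28 (7 hosts, 14 usable)


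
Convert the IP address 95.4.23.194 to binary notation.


95 = 01011111
4 = 00000100
23 = 00010111
194 = 11000010
Binary: 01011111.00000100.00010111.11000010


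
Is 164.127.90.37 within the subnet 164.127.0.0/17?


Subnet network: 164.127.0.0
Test IP AND mask: 164.127.0.0
Yes, 164.127.90.37 is in 164.127.0.0/17
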